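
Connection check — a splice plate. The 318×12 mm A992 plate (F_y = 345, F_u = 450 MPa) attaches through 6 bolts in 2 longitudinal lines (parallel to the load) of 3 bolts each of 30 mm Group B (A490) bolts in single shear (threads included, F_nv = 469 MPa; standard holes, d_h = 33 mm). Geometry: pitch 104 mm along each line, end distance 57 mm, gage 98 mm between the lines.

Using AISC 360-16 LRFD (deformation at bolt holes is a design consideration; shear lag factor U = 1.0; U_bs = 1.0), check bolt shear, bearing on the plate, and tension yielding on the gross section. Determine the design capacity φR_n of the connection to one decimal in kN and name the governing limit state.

Bolt shear: A_b = π(30)²/4 = 706.86 mm². φR_n = 0.75 × 469 × 706.86 × 6 × 1 = 1491.8 kN.
Bearing (12 mm plate, F_u = 450 MPa): end bolts L_c = 57 − 33/2 = 40.5, R_n = min(1.2×40.5×12×450, 2.4×30×12×450) = 262.44 kN/bolt; interior L_c = 104 − 33 = 71, R_n = 388.8 kN/bolt. φR_n = 0.75 × (2×262.44 + 4×388.8) = 1560.1 kN.
Tension yield (gross): A_g = 318×12 = 3816 mm². φR_n = 0.90 × 345 × 3816 = 1184.9 kN.
Governing: min(1491.8, 1560.1, 1184.9) = 1184.9 kN → gross-section yield.

1184.9 kN (gross-section yield governs)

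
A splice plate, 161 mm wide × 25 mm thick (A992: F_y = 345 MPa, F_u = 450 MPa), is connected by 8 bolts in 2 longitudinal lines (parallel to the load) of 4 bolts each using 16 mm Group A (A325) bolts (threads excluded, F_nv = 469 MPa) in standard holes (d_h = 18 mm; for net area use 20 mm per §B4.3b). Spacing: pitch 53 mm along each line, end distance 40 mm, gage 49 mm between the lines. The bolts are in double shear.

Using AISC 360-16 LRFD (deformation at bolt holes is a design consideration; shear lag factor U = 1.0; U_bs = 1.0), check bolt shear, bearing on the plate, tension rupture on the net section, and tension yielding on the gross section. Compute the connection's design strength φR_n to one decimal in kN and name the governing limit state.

1020.9 kN (net-section rupture governs)

Bolt shear: A_b = π(16)²/4 = 201.06 mm². φR_n = 0.75 × 469 × 201.06 × 8 × 2 = 1131.6 kN.
Bearing (25 mm plate, F_u = 450 MPa): end bolts L_c = 40 − 18/2 = 31, R_n = min(1.2×31×25×450, 2.4×16×25×450) = 418.5 kN/bolt; interior L_c = 53 − 18 = 35, R_n = 432 kN/bolt. φR_n = 0.75 × (2×418.5 + 6×432) = 2571.8 kN.
Tension rupture (net): A_n = (161 − 2×20)×25 = 3025 mm² (U = 1.0, A_e = A_n). φR_n = 0.75 × 450 × 3025 = 1020.9 kN.
Tension yield (gross): A_g = 161×25 = 4025 mm². φR_n = 0.90 × 345 × 4025 = 1249.8 kN.
Governing: min(1131.6, 2571.8, 1020.9, 1249.8) = 1020.9 kN → net-section rupture.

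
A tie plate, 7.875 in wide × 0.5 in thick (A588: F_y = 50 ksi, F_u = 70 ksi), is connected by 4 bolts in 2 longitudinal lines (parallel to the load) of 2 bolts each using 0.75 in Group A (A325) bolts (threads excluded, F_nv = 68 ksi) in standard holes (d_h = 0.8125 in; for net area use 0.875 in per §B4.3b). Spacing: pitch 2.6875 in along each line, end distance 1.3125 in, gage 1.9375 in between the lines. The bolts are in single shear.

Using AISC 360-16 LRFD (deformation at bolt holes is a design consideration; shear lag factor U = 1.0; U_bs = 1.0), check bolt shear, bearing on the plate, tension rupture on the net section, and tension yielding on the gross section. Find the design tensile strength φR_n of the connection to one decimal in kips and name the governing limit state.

Bolt shear: A_b = π(0.75)²/4 = 0.44179 in². φR_n = 0.75 × 68 × 0.44179 × 4 × 1 = 90.1 kips.
Bearing (0.5 in plate, F_u = 70 ksi): end bolts L_c = 1.3125 − 0.8125/2 = 0.90625, R_n = min(1.2×0.90625×0.5×70, 2.4×0.75×0.5×70) = 38.063 kips/bolt; interior L_c = 2.6875 − 0.8125 = 1.875, R_n = 63 kips/bolt. φR_n = 0.75 × (2×38.063 + 2×63) = 151.6 kips.
Tension rupture (net): A_n = (7.875 − 2×0.875)×0.5 = 3.0625 in² (U = 1.0, A_e = A_n). φR_n = 0.75 × 70 × 3.0625 = 160.8 kips.
Tension yield (gross): A_g = 7.875×0.5 = 3.9375 in². φR_n = 0.90 × 50 × 3.9375 = 177.2 kips.
Governing: min(90.1, 151.6, 160.8, 177.2) = 90.1 kips → bolt shear.

90.1 kips (bolt shear governs)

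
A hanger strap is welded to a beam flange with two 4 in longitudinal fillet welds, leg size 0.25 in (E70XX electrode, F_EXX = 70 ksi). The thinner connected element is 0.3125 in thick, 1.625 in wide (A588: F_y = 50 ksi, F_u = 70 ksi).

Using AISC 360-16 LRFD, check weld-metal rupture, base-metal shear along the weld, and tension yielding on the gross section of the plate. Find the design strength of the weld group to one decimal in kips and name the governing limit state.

Weld metal: throat = 0.707×0.25 = 0.17675 in, L = 2×4 = 8 in. φR_n = 0.75 × 0.6 × 70 × 0.17675 × 8 = 44.5 kips.
Base metal shear (0.3125 in plate): yield φR_n = 1.0×0.6×50×0.3125×8 = 75.0 kips; rupture φR_n = 0.75×0.6×70×0.3125×8 = 78.8 kips; take 75.0 kips (yield).
Tension yield (gross): A_g = 1.625×0.3125 = 0.50781 in². φR_n = 0.90 × 50 × 0.50781 = 22.9 kips.
Governing: min(44.5, 75.0, 22.9) = 22.9 kips → gross-section yield.

22.9 kips (gross-section yield governs)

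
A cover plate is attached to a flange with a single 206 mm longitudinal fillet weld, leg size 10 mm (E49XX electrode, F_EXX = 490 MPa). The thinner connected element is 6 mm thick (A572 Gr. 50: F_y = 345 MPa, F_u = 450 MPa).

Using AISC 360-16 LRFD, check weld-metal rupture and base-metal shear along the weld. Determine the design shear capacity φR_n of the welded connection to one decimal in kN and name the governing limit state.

Weld metal: throat = 0.707×10 = 7.07 mm, L = 206 mm. φR_n = 0.75 × 0.6 × 490 × 7.07 × 206 = 321.1 kN.
Base metal shear (6 mm plate): yield φR_n = 1.0×0.6×345×6×206 = 255.9 kN; rupture φR_n = 0.75×0.6×450×6×206 = 250.3 kN; take 250.3 kN (rupture).
Governing: min(321.1, 250.3) = 250.3 kN → base-metal shear.

250.3 kN (base-metal shear governs)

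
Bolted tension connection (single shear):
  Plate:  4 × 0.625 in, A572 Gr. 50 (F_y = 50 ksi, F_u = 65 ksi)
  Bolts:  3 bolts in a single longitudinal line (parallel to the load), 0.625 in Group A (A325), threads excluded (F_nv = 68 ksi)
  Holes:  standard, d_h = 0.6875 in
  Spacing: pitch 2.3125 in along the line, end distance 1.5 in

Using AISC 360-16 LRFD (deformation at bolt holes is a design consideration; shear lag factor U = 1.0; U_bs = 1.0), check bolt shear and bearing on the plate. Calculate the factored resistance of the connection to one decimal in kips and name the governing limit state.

46.9 kips (bolt shear governs)

Bolt shear: A_b = π(0.625)²/4 = 0.3068 in². φR_n = 0.75 × 68 × 0.3068 × 3 × 1 = 46.9 kips.
Bearing (0.625 in plate, F_u = 65 ksi): end bolts L_c = 1.5 − 0.6875/2 = 1.15625, R_n = min(1.2×1.15625×0.625×65, 2.4×0.625×0.625×65) = 56.367 kips/bolt; interior L_c = 2.3125 − 0.6875 = 1.625, R_n = 60.938 kips/bolt. φR_n = 0.75 × (1×56.367 + 2×60.938) = 133.7 kips.
Governing: min(46.9, 133.7) = 46.9 kips → bolt shear.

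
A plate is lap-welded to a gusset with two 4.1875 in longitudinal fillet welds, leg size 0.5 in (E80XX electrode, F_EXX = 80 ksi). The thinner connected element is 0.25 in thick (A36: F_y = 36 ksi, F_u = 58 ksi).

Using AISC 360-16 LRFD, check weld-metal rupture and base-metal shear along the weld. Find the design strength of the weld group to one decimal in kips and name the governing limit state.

45.2 kips (base-metal shear governs)

Weld metal: throat = 0.707×0.5 = 0.3535 in, L = 2×4.1875 = 8.375 in. φR_n = 0.75 × 0.6 × 80 × 0.3535 × 8.375 = 106.6 kips.
Base metal shear (0.25 in plate): yield φR_n = 1.0×0.6×36×0.25×8.375 = 45.2 kips; rupture φR_n = 0.75×0.6×58×0.25×8.375 = 54.6 kips; take 45.2 kips (yield).
Governing: min(106.6, 45.2) = 45.2 kips → base-metal shear.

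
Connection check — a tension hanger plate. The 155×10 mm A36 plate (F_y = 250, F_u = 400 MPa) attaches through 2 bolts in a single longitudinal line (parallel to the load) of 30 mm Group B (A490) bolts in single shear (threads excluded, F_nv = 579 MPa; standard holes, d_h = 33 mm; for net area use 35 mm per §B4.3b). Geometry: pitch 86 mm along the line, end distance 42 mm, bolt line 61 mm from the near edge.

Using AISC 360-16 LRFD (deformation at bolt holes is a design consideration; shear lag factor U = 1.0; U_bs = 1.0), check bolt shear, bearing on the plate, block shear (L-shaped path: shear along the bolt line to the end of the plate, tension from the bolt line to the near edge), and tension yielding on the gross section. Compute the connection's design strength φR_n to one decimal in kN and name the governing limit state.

266.4 kN (block shear governs)

Bolt shear: A_b = π(30)²/4 = 706.86 mm². φR_n = 0.75 × 579 × 706.86 × 2 × 1 = 613.9 kN.
Bearing (10 mm plate, F_u = 400 MPa): end bolts L_c = 42 − 33/2 = 25.5, R_n = min(1.2×25.5×10×400, 2.4×30×10×400) = 122.4 kN/bolt; interior L_c = 86 − 33 = 53, R_n = 254.4 kN/bolt. φR_n = 0.75 × (1×122.4 + 1×254.4) = 282.6 kN.
Block shear: shear path 1×[42+1×86] = 1×128 mm, A_gv = 1280, A_nv = 1×(128 − 1.5×35)×10 = 755 mm²; tension to near edge: (61 − 0.5×35)×10 = 435 mm². R_n = min(0.6×400×755, 0.6×250×1280) + 1.0×400×435 = min(181.2, 192) + 174 = 355.2 kN. φR_n = 0.75 × 355.2 = 266.4 kN.
Tension yield (gross): A_g = 155×10 = 1550 mm². φR_n = 0.90 × 250 × 1550 = 348.8 kN.
Governing: min(613.9, 282.6, 266.4, 348.8) = 266.4 kN → block shear.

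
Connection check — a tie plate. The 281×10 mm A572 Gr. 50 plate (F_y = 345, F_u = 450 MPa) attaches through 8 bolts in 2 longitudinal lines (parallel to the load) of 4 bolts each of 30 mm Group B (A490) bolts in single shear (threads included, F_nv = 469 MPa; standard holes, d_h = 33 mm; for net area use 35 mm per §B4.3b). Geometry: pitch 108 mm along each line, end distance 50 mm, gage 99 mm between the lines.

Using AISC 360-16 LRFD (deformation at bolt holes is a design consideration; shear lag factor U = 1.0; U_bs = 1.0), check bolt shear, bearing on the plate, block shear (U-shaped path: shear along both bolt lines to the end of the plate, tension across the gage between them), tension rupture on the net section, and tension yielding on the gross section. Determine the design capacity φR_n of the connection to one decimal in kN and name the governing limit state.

712.1 kN (net-section rupture governs)

Bolt shear: A_b = π(30)²/4 = 706.86 mm². φR_n = 0.75 × 469 × 706.86 × 8 × 1 = 1989.1 kN.
Bearing (10 mm plate, F_u = 450 MPa): end bolts L_c = 50 − 33/2 = 33.5, R_n = min(1.2×33.5×10×450, 2.4×30×10×450) = 180.9 kN/bolt; interior L_c = 108 − 33 = 75, R_n = 324 kN/bolt. φR_n = 0.75 × (2×180.9 + 6×324) = 1729.4 kN.
Block shear: shear path 2×[50+3×108] = 2×374 mm, A_gv = 7480, A_nv = 2×(374 − 3.5×35)×10 = 5030 mm²; tension across gage: (99 − 1×35)×10 = 640 mm². R_n = min(0.6×450×5030, 0.6×345×7480) + 1.0×450×640 = min(1358.1, 1548.4) + 288 = 1646.1 kN. φR_n = 0.75 × 1646.1 = 1234.6 kN.
Tension rupture (net): A_n = (281 − 2×35)×10 = 2110 mm² (U = 1.0, A_e = A_n). φR_n = 0.75 × 450 × 2110 = 712.1 kN.
Tension yield (gross): A_g = 281×10 = 2810 mm². φR_n = 0.90 × 345 × 2810 = 872.5 kN.
Governing: min(1989.1, 1729.4, 1234.6, 712.1, 872.5) = 712.1 kN → net-section rupture.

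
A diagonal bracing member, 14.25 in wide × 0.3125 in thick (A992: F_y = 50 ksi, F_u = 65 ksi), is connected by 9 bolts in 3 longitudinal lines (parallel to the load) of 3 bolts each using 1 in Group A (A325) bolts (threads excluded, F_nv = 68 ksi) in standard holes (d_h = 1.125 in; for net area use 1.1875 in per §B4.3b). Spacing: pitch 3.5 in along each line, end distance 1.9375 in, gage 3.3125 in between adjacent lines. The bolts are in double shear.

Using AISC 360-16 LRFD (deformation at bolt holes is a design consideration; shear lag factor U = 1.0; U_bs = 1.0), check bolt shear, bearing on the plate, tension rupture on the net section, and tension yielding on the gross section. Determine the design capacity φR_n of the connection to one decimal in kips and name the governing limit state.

162.8 kips (net-section rupture governs)

Bolt shear: A_b = π(1)²/4 = 0.7854 in². φR_n = 0.75 × 68 × 0.7854 × 9 × 2 = 721.0 kips.
Bearing (0.3125 in plate, F_u = 65 ksi): end bolts L_c = 1.9375 − 1.125/2 = 1.375, R_n = min(1.2×1.375×0.3125×65, 2.4×1×0.3125×65) = 33.516 kips/bolt; interior L_c = 3.5 − 1.125 = 2.375, R_n = 48.75 kips/bolt. φR_n = 0.75 × (3×33.516 + 6×48.75) = 294.8 kips.
Tension rupture (net): A_n = (14.25 − 3×1.1875)×0.3125 = 3.3398 in² (U = 1.0, A_e = A_n). φR_n = 0.75 × 65 × 3.3398 = 162.8 kips.
Tension yield (gross): A_g = 14.25×0.3125 = 4.4531 in². φR_n = 0.90 × 50 × 4.4531 = 200.4 kips.
Governing: min(721.0, 294.8, 162.8, 200.4) = 162.8 kips → net-section rupture.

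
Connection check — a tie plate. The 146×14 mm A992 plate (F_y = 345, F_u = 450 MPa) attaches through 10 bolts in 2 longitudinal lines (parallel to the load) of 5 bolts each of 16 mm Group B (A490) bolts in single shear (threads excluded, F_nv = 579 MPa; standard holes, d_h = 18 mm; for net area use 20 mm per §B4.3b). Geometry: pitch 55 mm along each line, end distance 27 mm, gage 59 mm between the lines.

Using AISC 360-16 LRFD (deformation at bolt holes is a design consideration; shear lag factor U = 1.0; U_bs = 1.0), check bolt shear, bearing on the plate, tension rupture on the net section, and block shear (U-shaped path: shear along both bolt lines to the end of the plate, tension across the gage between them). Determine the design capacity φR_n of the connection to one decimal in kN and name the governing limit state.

500.9 kN (net-section rupture governs)

Bolt shear: A_b = π(16)²/4 = 201.06 mm². φR_n = 0.75 × 579 × 201.06 × 10 × 1 = 873.1 kN.
Bearing (14 mm plate, F_u = 450 MPa): end bolts L_c = 27 − 18/2 = 18, R_n = min(1.2×18×14×450, 2.4×16×14×450) = 136.08 kN/bolt; interior L_c = 55 − 18 = 37, R_n = 241.92 kN/bolt. φR_n = 0.75 × (2×136.08 + 8×241.92) = 1655.6 kN.
Tension rupture (net): A_n = (146 − 2×20)×14 = 1484 mm² (U = 1.0, A_e = A_n). φR_n = 0.75 × 450 × 1484 = 500.9 kN.
Block shear: shear path 2×[27+4×55] = 2×247 mm, A_gv = 6916, A_nv = 2×(247 − 4.5×20)×14 = 4396 mm²; tension across gage: (59 − 1×20)×14 = 546 mm². R_n = min(0.6×450×4396, 0.6×345×6916) + 1.0×450×546 = min(1186.9, 1431.6) + 245.7 = 1432.6 kN. φR_n = 0.75 × 1432.6 = 1074.5 kN.
Governing: min(873.1, 1655.6, 500.9, 1074.5) = 500.9 kN → net-section rupture.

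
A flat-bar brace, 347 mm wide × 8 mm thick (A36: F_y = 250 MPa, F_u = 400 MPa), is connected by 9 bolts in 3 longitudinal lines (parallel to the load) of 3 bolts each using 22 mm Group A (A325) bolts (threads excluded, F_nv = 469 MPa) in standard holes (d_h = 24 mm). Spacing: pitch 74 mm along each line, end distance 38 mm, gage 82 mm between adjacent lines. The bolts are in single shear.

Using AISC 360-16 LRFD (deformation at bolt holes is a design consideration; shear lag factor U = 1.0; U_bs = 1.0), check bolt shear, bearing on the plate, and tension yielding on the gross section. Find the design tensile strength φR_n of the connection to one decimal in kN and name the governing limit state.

Bolt shear: A_b = π(22)²/4 = 380.13 mm². φR_n = 0.75 × 469 × 380.13 × 9 × 1 = 1203.4 kN.
Bearing (8 mm plate, F_u = 400 MPa): end bolts L_c = 38 − 24/2 = 26, R_n = min(1.2×26×8×400, 2.4×22×8×400) = 99.84 kN/bolt; interior L_c = 74 − 24 = 50, R_n = 168.96 kN/bolt. φR_n = 0.75 × (3×99.84 + 6×168.96) = 985.0 kN.
Tension yield (gross): A_g = 347×8 = 2776 mm². φR_n = 0.90 × 250 × 2776 = 624.6 kN.
Governing: min(1203.4, 985.0, 624.6) = 624.6 kN → gross-section yield.

624.6 kN (gross-section yield governs)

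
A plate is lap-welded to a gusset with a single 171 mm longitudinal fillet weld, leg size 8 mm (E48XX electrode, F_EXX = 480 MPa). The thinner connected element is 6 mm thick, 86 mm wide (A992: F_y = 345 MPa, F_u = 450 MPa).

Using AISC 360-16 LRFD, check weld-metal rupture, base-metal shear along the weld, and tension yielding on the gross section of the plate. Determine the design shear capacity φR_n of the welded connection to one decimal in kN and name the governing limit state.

Weld metal: throat = 0.707×8 = 5.656 mm, L = 171 mm. φR_n = 0.75 × 0.6 × 480 × 5.656 × 171 = 208.9 kN.
Base metal shear (6 mm plate): yield φR_n = 1.0×0.6×345×6×171 = 212.4 kN; rupture φR_n = 0.75×0.6×450×6×171 = 207.8 kN; take 207.8 kN (rupture).
Tension yield (gross): A_g = 86×6 = 516 mm². φR_n = 0.90 × 345 × 516 = 160.2 kN.
Governing: min(208.9, 207.8, 160.2) = 160.2 kN → gross-section yield.

160.2 kN (gross-section yield governs)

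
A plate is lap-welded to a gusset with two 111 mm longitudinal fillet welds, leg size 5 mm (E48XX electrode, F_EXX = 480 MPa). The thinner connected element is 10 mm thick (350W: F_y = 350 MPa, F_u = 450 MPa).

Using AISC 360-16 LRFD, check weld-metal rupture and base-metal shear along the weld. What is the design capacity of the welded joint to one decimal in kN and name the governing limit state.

Weld metal: throat = 0.707×5 = 3.535 mm, L = 2×111 = 222 mm. φR_n = 0.75 × 0.6 × 480 × 3.535 × 222 = 169.5 kN.
Base metal shear (10 mm plate): yield φR_n = 1.0×0.6×350×10×222 = 466.2 kN; rupture φR_n = 0.75×0.6×450×10×222 = 449.6 kN; take 449.6 kN (rupture).
Governing: min(169.5, 449.6) = 169.5 kN → weld metal.

169.5 kN (weld metal governs)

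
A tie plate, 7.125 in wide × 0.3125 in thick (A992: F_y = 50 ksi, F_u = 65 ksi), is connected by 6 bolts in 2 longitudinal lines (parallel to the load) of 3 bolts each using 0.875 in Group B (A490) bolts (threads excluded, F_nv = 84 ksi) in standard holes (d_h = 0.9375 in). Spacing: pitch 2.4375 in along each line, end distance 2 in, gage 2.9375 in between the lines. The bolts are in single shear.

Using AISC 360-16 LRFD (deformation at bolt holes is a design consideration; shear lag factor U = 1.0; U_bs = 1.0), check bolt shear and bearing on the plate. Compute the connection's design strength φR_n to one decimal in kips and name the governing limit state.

Bolt shear: A_b = π(0.875)²/4 = 0.60132 in². φR_n = 0.75 × 84 × 0.60132 × 6 × 1 = 227.3 kips.
Bearing (0.3125 in plate, F_u = 65 ksi): end bolts L_c = 2 − 0.9375/2 = 1.53125, R_n = min(1.2×1.53125×0.3125×65, 2.4×0.875×0.3125×65) = 37.324 kips/bolt; interior L_c = 2.4375 − 0.9375 = 1.5, R_n = 36.563 kips/bolt. φR_n = 0.75 × (2×37.324 + 4×36.563) = 165.7 kips.
Governing: min(227.3, 165.7) = 165.7 kips → bearing.

165.7 kips (bearing governs)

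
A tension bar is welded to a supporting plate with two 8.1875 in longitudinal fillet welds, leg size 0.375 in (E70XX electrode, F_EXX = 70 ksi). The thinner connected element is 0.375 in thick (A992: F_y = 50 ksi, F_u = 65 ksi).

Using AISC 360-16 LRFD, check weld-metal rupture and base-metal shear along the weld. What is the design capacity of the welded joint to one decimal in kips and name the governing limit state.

136.8 kips (weld metal governs)

Weld metal: throat = 0.707×0.375 = 0.26513 in, L = 2×8.1875 = 16.375 in. φR_n = 0.75 × 0.6 × 70 × 0.26513 × 16.375 = 136.8 kips.
Base metal shear (0.375 in plate): yield φR_n = 1.0×0.6×50×0.375×16.375 = 184.2 kips; rupture φR_n = 0.75×0.6×65×0.375×16.375 = 179.6 kips; take 179.6 kips (rupture).
Governing: min(136.8, 179.6) = 136.8 kips → weld metal.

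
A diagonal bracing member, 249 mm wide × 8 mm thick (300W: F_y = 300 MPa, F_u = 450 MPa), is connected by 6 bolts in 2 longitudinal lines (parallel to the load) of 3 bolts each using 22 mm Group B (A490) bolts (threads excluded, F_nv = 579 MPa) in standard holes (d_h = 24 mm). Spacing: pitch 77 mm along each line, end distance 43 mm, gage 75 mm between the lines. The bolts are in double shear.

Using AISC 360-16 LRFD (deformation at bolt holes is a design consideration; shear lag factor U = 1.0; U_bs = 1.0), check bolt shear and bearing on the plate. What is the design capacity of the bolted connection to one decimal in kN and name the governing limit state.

Bolt shear: A_b = π(22)²/4 = 380.13 mm². φR_n = 0.75 × 579 × 380.13 × 6 × 2 = 1980.9 kN.
Bearing (8 mm plate, F_u = 450 MPa): end bolts L_c = 43 − 24/2 = 31, R_n = min(1.2×31×8×450, 2.4×22×8×450) = 133.92 kN/bolt; interior L_c = 77 − 24 = 53, R_n = 190.08 kN/bolt. φR_n = 0.75 × (2×133.92 + 4×190.08) = 771.1 kN.
Governing: min(1980.9, 771.1) = 771.1 kN → bearing.

771.1 kN (bearing governs)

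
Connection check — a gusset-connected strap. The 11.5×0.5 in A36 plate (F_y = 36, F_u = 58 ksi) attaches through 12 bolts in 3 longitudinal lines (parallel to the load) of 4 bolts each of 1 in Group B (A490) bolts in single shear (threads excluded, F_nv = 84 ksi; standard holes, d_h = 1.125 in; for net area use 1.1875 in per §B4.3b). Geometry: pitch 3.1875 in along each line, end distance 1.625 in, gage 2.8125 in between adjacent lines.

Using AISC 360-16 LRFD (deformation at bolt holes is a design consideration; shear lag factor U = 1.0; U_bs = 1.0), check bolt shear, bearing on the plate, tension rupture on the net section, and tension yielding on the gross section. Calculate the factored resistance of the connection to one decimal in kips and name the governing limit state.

Bolt shear: A_b = π(1)²/4 = 0.7854 in². φR_n = 0.75 × 84 × 0.7854 × 12 × 1 = 593.8 kips.
Bearing (0.5 in plate, F_u = 58 ksi): end bolts L_c = 1.625 − 1.125/2 = 1.0625, R_n = min(1.2×1.0625×0.5×58, 2.4×1×0.5×58) = 36.975 kips/bolt; interior L_c = 3.1875 − 1.125 = 2.0625, R_n = 69.6 kips/bolt. φR_n = 0.75 × (3×36.975 + 9×69.6) = 553.0 kips.
Tension rupture (net): A_n = (11.5 − 3×1.1875)×0.5 = 3.9688 in² (U = 1.0, A_e = A_n). φR_n = 0.75 × 58 × 3.9688 = 172.6 kips.
Tension yield (gross): A_g = 11.5×0.5 = 5.75 in². φR_n = 0.90 × 36 × 5.75 = 186.3 kips.
Governing: min(593.8, 553.0, 172.6, 186.3) = 172.6 kips → net-section rupture.

172.6 kips (net-section rupture governs)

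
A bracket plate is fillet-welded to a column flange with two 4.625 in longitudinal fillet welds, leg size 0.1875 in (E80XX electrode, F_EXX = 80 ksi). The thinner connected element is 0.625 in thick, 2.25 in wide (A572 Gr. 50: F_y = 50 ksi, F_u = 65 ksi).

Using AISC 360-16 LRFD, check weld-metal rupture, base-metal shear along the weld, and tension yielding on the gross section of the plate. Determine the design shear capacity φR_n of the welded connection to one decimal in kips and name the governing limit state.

44.1 kips (weld metal governs)

Weld metal: throat = 0.707×0.1875 = 0.13256 in, L = 2×4.625 = 9.25 in. φR_n = 0.75 × 0.6 × 80 × 0.13256 × 9.25 = 44.1 kips.
Base metal shear (0.625 in plate): yield φR_n = 1.0×0.6×50×0.625×9.25 = 173.4 kips; rupture φR_n = 0.75×0.6×65×0.625×9.25 = 169.1 kips; take 169.1 kips (rupture).
Tension yield (gross): A_g = 2.25×0.625 = 1.4063 in². φR_n = 0.90 × 50 × 1.4063 = 63.3 kips.
Governing: min(44.1, 169.1, 63.3) = 44.1 kips → weld metal.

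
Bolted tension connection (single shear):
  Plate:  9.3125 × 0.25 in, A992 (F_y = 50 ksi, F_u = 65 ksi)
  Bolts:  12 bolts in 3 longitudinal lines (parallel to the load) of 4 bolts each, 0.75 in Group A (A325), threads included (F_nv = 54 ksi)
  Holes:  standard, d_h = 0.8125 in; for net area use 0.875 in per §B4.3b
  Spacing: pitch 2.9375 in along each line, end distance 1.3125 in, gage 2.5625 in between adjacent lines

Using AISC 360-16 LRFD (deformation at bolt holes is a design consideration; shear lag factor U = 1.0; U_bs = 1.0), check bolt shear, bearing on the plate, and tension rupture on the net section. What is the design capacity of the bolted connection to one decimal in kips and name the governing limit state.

81.5 kips (net-section rupture governs)

Bolt shear: A_b = π(0.75)²/4 = 0.44179 in². φR_n = 0.75 × 54 × 0.44179 × 12 × 1 = 214.7 kips.
Bearing (0.25 in plate, F_u = 65 ksi): end bolts L_c = 1.3125 − 0.8125/2 = 0.90625, R_n = min(1.2×0.90625×0.25×65, 2.4×0.75×0.25×65) = 17.672 kips/bolt; interior L_c = 2.9375 − 0.8125 = 2.125, R_n = 29.25 kips/bolt. φR_n = 0.75 × (3×17.672 + 9×29.25) = 237.2 kips.
Tension rupture (net): A_n = (9.3125 − 3×0.875)×0.25 = 1.6719 in² (U = 1.0, A_e = A_n). φR_n = 0.75 × 65 × 1.6719 = 81.5 kips.
Governing: min(214.7, 237.2, 81.5) = 81.5 kips → net-section rupture.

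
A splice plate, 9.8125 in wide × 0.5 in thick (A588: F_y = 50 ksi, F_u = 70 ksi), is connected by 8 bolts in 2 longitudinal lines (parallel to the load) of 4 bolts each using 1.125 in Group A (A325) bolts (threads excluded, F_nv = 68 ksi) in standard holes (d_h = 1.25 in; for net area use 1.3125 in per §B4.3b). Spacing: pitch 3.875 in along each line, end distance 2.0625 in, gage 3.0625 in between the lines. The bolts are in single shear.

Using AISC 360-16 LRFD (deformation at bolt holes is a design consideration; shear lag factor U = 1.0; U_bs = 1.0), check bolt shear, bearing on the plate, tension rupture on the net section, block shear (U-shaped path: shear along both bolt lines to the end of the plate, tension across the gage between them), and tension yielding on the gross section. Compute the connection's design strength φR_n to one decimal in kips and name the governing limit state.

Bolt shear: A_b = π(1.125)²/4 = 0.99402 in². φR_n = 0.75 × 68 × 0.99402 × 8 × 1 = 405.6 kips.
Bearing (0.5 in plate, F_u = 70 ksi): end bolts L_c = 2.0625 − 1.25/2 = 1.4375, R_n = min(1.2×1.4375×0.5×70, 2.4×1.125×0.5×70) = 60.375 kips/bolt; interior L_c = 3.875 − 1.25 = 2.625, R_n = 94.5 kips/bolt. φR_n = 0.75 × (2×60.375 + 6×94.5) = 515.8 kips.
Tension rupture (net): A_n = (9.8125 − 2×1.3125)×0.5 = 3.5938 in² (U = 1.0, A_e = A_n). φR_n = 0.75 × 70 × 3.5938 = 188.7 kips.
Block shear: shear path 2×[2.0625+3×3.875] = 2×13.6875 in, A_gv = 13.688, A_nv = 2×(13.6875 − 3.5×1.3125)×0.5 = 9.0938 in²; tension across gage: (3.0625 − 1×1.3125)×0.5 = 0.875 in². R_n = min(0.6×70×9.0938, 0.6×50×13.688) + 1.0×70×0.875 = min(381.94, 410.64) + 61.25 = 443.19 kips. φR_n = 0.75 × 443.19 = 332.4 kips.
Tension yield (gross): A_g = 9.8125×0.5 = 4.9063 in². φR_n = 0.90 × 50 × 4.9063 = 220.8 kips.
Governing: min(405.6, 515.8, 188.7, 332.4, 220.8) = 188.7 kips → net-section rupture.

188.7 kips (net-section rupture governs)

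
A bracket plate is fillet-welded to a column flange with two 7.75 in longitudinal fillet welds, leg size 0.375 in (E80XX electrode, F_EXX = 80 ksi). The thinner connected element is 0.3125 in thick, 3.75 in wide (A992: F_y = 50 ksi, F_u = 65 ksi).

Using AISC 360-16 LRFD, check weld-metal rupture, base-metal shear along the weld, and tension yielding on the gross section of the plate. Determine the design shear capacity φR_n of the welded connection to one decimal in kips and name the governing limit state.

Weld metal: throat = 0.707×0.375 = 0.26513 in, L = 2×7.75 = 15.5 in. φR_n = 0.75 × 0.6 × 80 × 0.26513 × 15.5 = 147.9 kips.
Base metal shear (0.3125 in plate): yield φR_n = 1.0×0.6×50×0.3125×15.5 = 145.3 kips; rupture φR_n = 0.75×0.6×65×0.3125×15.5 = 141.7 kips; take 141.7 kips (rupture).
Tension yield (gross): A_g = 3.75×0.3125 = 1.1719 in². φR_n = 0.90 × 50 × 1.1719 = 52.7 kips.
Governing: min(147.9, 141.7, 52.7) = 52.7 kips → gross-section yield.

52.7 kips (gross-section yield governs)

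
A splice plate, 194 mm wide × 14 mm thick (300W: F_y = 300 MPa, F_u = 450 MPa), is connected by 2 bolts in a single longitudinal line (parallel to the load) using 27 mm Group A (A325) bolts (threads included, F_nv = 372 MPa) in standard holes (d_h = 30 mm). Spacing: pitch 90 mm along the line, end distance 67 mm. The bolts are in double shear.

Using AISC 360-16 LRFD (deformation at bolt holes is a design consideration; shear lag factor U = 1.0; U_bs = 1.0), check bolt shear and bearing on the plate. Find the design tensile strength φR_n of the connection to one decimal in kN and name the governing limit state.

Bolt shear: A_b = π(27)²/4 = 572.56 mm². φR_n = 0.75 × 372 × 572.56 × 2 × 2 = 639.0 kN.
Bearing (14 mm plate, F_u = 450 MPa): end bolts L_c = 67 − 30/2 = 52, R_n = min(1.2×52×14×450, 2.4×27×14×450) = 393.12 kN/bolt; interior L_c = 90 − 30 = 60, R_n = 408.24 kN/bolt. φR_n = 0.75 × (1×393.12 + 1×408.24) = 601.0 kN.
Governing: min(639.0, 601.0) = 601.0 kN → bearing.

601.0 kN (bearing governs)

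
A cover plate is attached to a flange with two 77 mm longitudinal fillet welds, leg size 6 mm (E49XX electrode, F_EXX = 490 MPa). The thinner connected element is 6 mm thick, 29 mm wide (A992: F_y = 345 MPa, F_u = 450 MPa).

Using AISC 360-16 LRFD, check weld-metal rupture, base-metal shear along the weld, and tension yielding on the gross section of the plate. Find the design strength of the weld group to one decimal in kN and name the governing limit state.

Weld metal: throat = 0.707×6 = 4.242 mm, L = 2×77 = 154 mm. φR_n = 0.75 × 0.6 × 490 × 4.242 × 154 = 144.0 kN.
Base metal shear (6 mm plate): yield φR_n = 1.0×0.6×345×6×154 = 191.3 kN; rupture φR_n = 0.75×0.6×450×6×154 = 187.1 kN; take 187.1 kN (rupture).
Tension yield (gross): A_g = 29×6 = 174 mm². φR_n = 0.90 × 345 × 174 = 54.0 kN.
Governing: min(144.0, 187.1, 54.0) = 54.0 kN → gross-section yield.

54.0 kN (gross-section yield governs)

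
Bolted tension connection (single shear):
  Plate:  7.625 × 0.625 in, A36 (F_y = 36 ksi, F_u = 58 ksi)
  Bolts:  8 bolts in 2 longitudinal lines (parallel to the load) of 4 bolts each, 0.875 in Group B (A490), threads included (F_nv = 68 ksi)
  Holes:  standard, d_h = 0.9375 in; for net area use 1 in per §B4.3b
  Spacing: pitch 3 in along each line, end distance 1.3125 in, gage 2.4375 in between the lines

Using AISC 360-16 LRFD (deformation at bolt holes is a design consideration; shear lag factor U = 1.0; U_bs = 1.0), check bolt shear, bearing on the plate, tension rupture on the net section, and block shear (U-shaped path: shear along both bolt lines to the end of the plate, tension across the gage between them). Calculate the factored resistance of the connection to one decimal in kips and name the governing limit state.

Bolt shear: A_b = π(0.875)²/4 = 0.60132 in². φR_n = 0.75 × 68 × 0.60132 × 8 × 1 = 245.3 kips.
Bearing (0.625 in plate, F_u = 58 ksi): end bolts L_c = 1.3125 − 0.9375/2 = 0.84375, R_n = min(1.2×0.84375×0.625×58, 2.4×0.875×0.625×58) = 36.703 kips/bolt; interior L_c = 3 − 0.9375 = 2.0625, R_n = 76.125 kips/bolt. φR_n = 0.75 × (2×36.703 + 6×76.125) = 397.6 kips.
Tension rupture (net): A_n = (7.625 − 2×1)×0.625 = 3.5156 in² (U = 1.0, A_e = A_n). φR_n = 0.75 × 58 × 3.5156 = 152.9 kips.
Block shear: shear path 2×[1.3125+3×3] = 2×10.3125 in, A_gv = 12.891, A_nv = 2×(10.3125 − 3.5×1)×0.625 = 8.5156 in²; tension across gage: (2.4375 − 1×1)×0.625 = 0.89844 in². R_n = min(0.6×58×8.5156, 0.6×36×12.891) + 1.0×58×0.89844 = min(296.34, 278.45) + 52.11 = 330.56 kips. φR_n = 0.75 × 330.56 = 247.9 kips.
Governing: min(245.3, 397.6, 152.9, 247.9) = 152.9 kips → net-section rupture.

152.9 kips (net-section rupture governs)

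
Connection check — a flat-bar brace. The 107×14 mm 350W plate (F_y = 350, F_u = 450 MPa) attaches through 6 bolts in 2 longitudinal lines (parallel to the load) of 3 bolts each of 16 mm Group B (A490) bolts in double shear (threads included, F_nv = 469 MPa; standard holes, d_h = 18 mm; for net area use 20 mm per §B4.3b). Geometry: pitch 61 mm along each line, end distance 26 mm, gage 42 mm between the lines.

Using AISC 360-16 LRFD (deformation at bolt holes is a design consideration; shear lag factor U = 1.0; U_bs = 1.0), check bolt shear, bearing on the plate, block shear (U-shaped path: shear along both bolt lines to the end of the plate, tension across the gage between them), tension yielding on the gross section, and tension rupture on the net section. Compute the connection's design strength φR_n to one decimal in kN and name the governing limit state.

Bolt shear: A_b = π(16)²/4 = 201.06 mm². φR_n = 0.75 × 469 × 201.06 × 6 × 2 = 848.7 kN.
Bearing (14 mm plate, F_u = 450 MPa): end bolts L_c = 26 − 18/2 = 17, R_n = min(1.2×17×14×450, 2.4×16×14×450) = 128.52 kN/bolt; interior L_c = 61 − 18 = 43, R_n = 241.92 kN/bolt. φR_n = 0.75 × (2×128.52 + 4×241.92) = 918.5 kN.
Block shear: shear path 2×[26+2×61] = 2×148 mm, A_gv = 4144, A_nv = 2×(148 − 2.5×20)×14 = 2744 mm²; tension across gage: (42 − 1×20)×14 = 308 mm². R_n = min(0.6×450×2744, 0.6×350×4144) + 1.0×450×308 = min(740.88, 870.24) + 138.6 = 879.48 kN. φR_n = 0.75 × 879.48 = 659.6 kN.
Tension yield (gross): A_g = 107×14 = 1498 mm². φR_n = 0.90 × 350 × 1498 = 471.9 kN.
Tension rupture (net): A_n = (107 − 2×20)×14 = 938 mm² (U = 1.0, A_e = A_n). φR_n = 0.75 × 450 × 938 = 316.6 kN.
Governing: min(848.7, 918.5, 659.6, 471.9, 316.6) = 316.6 kN → net-section rupture.

316.6 kN (net-section rupture governs)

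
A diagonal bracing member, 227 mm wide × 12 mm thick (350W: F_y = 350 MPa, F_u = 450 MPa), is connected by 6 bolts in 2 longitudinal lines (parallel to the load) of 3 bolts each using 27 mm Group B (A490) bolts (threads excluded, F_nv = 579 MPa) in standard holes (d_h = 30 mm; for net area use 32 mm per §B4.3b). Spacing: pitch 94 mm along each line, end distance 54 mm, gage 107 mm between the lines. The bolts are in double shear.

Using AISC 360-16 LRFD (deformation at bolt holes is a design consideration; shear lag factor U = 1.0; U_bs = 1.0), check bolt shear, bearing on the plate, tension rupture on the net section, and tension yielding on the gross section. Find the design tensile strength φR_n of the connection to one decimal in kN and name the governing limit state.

660.2 kN (net-section rupture governs)

Bolt shear: A_b = π(27)²/4 = 572.56 mm². φR_n = 0.75 × 579 × 572.56 × 6 × 2 = 2983.6 kN.
Bearing (12 mm plate, F_u = 450 MPa): end bolts L_c = 54 − 30/2 = 39, R_n = min(1.2×39×12×450, 2.4×27×12×450) = 252.72 kN/bolt; interior L_c = 94 − 30 = 64, R_n = 349.92 kN/bolt. φR_n = 0.75 × (2×252.72 + 4×349.92) = 1428.8 kN.
Tension rupture (net): A_n = (227 − 2×32)×12 = 1956 mm² (U = 1.0, A_e = A_n). φR_n = 0.75 × 450 × 1956 = 660.2 kN.
Tension yield (gross): A_g = 227×12 = 2724 mm². φR_n = 0.90 × 350 × 2724 = 858.1 kN.
Governing: min(2983.6, 1428.8, 660.2, 858.1) = 660.2 kN → net-section rupture.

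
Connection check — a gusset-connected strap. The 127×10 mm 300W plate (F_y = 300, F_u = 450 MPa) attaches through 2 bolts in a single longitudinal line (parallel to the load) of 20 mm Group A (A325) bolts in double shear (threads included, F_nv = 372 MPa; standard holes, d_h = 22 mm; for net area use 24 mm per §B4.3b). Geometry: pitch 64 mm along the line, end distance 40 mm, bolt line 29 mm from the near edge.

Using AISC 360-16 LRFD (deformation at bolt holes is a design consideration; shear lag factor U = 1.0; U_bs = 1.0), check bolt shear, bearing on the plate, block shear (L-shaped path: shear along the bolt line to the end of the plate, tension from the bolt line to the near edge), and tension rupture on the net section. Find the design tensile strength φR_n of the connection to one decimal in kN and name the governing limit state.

Bolt shear: A_b = π(20)²/4 = 314.16 mm². φR_n = 0.75 × 372 × 314.16 × 2 × 2 = 350.6 kN.
Bearing (10 mm plate, F_u = 450 MPa): end bolts L_c = 40 − 22/2 = 29, R_n = min(1.2×29×10×450, 2.4×20×10×450) = 156.6 kN/bolt; interior L_c = 64 − 22 = 42, R_n = 216 kN/bolt. φR_n = 0.75 × (1×156.6 + 1×216) = 279.5 kN.
Block shear: shear path 1×[40+1×64] = 1×104 mm, A_gv = 1040, A_nv = 1×(104 − 1.5×24)×10 = 680 mm²; tension to near edge: (29 − 0.5×24)×10 = 170 mm². R_n = min(0.6×450×680, 0.6×300×1040) + 1.0×450×170 = min(183.6, 187.2) + 76.5 = 260.1 kN. φR_n = 0.75 × 260.1 = 195.1 kN.
Tension rupture (net): A_n = (127 − 1×24)×10 = 1030 mm² (U = 1.0, A_e = A_n). φR_n = 0.75 × 450 × 1030 = 347.6 kN.
Governing: min(350.6, 279.5, 195.1, 347.6) = 195.1 kN → block shear.

195.1 kN (block shear governs)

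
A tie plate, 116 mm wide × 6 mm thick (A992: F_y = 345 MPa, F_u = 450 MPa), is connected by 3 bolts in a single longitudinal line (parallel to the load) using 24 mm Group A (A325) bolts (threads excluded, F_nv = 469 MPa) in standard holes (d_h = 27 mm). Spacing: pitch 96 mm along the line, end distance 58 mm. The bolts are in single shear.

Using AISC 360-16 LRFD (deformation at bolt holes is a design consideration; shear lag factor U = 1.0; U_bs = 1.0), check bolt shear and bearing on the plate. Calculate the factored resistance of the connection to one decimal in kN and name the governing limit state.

341.4 kN (bearing governs)

Bolt shear: A_b = π(24)²/4 = 452.39 mm². φR_n = 0.75 × 469 × 452.39 × 3 × 1 = 477.4 kN.
Bearing (6 mm plate, F_u = 450 MPa): end bolts L_c = 58 − 27/2 = 44.5, R_n = min(1.2×44.5×6×450, 2.4×24×6×450) = 144.18 kN/bolt; interior L_c = 96 − 27 = 69, R_n = 155.52 kN/bolt. φR_n = 0.75 × (1×144.18 + 2×155.52) = 341.4 kN.
Governing: min(477.4, 341.4) = 341.4 kN → bearing.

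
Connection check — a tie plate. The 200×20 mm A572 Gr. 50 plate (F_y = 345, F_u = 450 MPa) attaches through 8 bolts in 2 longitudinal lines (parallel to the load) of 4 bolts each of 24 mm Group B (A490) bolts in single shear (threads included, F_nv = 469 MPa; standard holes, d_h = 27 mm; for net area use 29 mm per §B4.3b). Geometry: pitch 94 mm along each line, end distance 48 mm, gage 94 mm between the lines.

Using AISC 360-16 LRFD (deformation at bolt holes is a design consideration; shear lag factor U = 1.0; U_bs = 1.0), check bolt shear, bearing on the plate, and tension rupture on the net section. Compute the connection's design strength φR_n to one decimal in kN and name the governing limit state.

958.5 kN (net-section rupture governs)

Bolt shear: A_b = π(24)²/4 = 452.39 mm². φR_n = 0.75 × 469 × 452.39 × 8 × 1 = 1273.0 kN.
Bearing (20 mm plate, F_u = 450 MPa): end bolts L_c = 48 − 27/2 = 34.5, R_n = min(1.2×34.5×20×450, 2.4×24×20×450) = 372.6 kN/bolt; interior L_c = 94 − 27 = 67, R_n = 518.4 kN/bolt. φR_n = 0.75 × (2×372.6 + 6×518.4) = 2891.7 kN.
Tension rupture (net): A_n = (200 − 2×29)×20 = 2840 mm² (U = 1.0, A_e = A_n). φR_n = 0.75 × 450 × 2840 = 958.5 kN.
Governing: min(1273.0, 2891.7, 958.5) = 958.5 kN → net-section rupture.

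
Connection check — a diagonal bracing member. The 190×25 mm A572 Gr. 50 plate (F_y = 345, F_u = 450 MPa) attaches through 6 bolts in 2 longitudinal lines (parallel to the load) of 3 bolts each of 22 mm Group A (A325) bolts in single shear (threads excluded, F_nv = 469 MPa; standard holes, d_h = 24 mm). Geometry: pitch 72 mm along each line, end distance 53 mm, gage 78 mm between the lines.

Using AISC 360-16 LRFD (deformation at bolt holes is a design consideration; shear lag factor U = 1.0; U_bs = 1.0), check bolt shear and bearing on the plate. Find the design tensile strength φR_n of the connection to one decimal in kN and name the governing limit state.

Bolt shear: A_b = π(22)²/4 = 380.13 mm². φR_n = 0.75 × 469 × 380.13 × 6 × 1 = 802.3 kN.
Bearing (25 mm plate, F_u = 450 MPa): end bolts L_c = 53 − 24/2 = 41, R_n = min(1.2×41×25×450, 2.4×22×25×450) = 553.5 kN/bolt; interior L_c = 72 − 24 = 48, R_n = 594 kN/bolt. φR_n = 0.75 × (2×553.5 + 4×594) = 2612.3 kN.
Governing: min(802.3, 2612.3) = 802.3 kN → bolt shear.

802.3 kN (bolt shear governs)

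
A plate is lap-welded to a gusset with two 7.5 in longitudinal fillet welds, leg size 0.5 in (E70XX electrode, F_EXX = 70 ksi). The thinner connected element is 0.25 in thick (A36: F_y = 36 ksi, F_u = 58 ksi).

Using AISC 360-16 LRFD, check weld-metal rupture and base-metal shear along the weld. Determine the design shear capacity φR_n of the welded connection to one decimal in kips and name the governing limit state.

Weld metal: throat = 0.707×0.5 = 0.3535 in, L = 2×7.5 = 15 in. φR_n = 0.75 × 0.6 × 70 × 0.3535 × 15 = 167.0 kips.
Base metal shear (0.25 in plate): yield φR_n = 1.0×0.6×36×0.25×15 = 81.0 kips; rupture φR_n = 0.75×0.6×58×0.25×15 = 97.9 kips; take 81.0 kips (yield).
Governing: min(167.0, 81.0) = 81.0 kips → base-metal shear.

81.0 kips (base-metal shear governs)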